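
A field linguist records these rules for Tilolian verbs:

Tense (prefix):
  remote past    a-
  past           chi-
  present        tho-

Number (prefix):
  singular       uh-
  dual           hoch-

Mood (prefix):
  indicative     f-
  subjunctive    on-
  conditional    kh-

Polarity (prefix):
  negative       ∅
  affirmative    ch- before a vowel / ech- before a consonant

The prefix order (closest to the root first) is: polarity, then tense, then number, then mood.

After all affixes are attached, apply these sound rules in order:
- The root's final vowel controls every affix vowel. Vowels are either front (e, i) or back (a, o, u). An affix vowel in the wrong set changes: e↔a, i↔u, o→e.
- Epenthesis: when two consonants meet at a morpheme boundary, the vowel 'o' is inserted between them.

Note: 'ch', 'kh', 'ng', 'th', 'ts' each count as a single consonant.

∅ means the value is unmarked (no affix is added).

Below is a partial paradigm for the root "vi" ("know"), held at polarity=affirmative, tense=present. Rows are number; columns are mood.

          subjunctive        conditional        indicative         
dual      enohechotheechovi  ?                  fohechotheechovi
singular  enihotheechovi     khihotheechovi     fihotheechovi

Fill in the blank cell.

khohechotheechovi

Attach polarity affirmative ech- (before consonant 'v') → echvi.
Attach tense present tho- → thoechvi.
Attach number dual hoch- → hochthoechvi.
Attach mood conditional kh- → khhochthoechvi.
Apply vowel harmony: khhochthoechvi → khhechtheechvi.
Apply epenthesis: khhechtheechvi → khohechotheechovi.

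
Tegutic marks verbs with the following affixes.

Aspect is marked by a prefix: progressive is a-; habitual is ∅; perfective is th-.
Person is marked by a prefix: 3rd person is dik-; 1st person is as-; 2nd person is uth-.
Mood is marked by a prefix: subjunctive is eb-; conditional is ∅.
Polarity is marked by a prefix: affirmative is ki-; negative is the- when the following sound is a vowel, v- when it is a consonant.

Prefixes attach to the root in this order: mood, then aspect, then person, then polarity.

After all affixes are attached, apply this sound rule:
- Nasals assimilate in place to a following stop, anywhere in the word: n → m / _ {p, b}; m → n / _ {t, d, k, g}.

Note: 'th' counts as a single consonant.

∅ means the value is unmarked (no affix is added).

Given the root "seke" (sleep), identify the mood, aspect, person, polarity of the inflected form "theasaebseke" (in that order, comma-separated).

Segment: the-as-a-eb-seke.
mood: eb- → subjunctive.
aspect: a- → progressive.
person: as- → 1st person.
polarity: the/v- → negative.

subjunctive, progressive, 1st person, negative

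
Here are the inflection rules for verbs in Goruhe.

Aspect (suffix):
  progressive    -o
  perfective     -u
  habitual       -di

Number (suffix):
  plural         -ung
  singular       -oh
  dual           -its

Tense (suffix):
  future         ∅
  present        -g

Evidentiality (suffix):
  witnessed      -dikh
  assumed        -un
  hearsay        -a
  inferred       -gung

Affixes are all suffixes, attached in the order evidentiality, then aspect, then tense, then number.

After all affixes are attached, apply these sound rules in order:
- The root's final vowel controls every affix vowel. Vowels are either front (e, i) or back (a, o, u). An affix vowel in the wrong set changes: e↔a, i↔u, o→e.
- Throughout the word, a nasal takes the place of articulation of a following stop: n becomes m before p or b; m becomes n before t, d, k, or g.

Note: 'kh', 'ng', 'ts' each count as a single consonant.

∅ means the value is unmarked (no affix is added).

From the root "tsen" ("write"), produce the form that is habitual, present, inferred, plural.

tsengingdiging

Attach evidentiality inferred -gung → tsengung.
Attach aspect habitual -di → tsengungdi.
Attach tense present -g → tsengungdig.
Attach number plural -ung → tsengungdigung.
Apply vowel harmony: tsengungdigung → tsengingdiging.
Nasal assimilation: no change.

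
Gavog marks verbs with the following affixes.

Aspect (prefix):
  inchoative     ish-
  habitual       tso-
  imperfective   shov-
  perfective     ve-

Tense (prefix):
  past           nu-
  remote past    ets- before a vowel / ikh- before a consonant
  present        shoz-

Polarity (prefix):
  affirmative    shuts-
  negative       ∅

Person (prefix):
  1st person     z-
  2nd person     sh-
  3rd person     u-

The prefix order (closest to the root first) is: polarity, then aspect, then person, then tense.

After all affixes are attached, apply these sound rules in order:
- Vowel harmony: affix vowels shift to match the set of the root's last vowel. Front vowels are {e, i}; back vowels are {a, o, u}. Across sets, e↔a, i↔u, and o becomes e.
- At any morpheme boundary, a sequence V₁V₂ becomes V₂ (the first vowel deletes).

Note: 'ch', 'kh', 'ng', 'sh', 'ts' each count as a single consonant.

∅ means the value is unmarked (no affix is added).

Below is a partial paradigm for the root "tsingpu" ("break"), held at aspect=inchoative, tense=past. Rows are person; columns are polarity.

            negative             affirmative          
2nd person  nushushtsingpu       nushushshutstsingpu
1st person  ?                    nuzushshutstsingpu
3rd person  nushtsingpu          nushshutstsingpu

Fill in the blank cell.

polarity = negative: zero marking, form stays tsingpu.
Attach aspect inchoative ish- → ishtsingpu.
Attach person 1st person z- → zishtsingpu.
Attach tense past nu- → nuzishtsingpu.
Apply vowel harmony: nuzishtsingpu → nuzushtsingpu.
Vowel deletion: no change.

nuzushtsingpu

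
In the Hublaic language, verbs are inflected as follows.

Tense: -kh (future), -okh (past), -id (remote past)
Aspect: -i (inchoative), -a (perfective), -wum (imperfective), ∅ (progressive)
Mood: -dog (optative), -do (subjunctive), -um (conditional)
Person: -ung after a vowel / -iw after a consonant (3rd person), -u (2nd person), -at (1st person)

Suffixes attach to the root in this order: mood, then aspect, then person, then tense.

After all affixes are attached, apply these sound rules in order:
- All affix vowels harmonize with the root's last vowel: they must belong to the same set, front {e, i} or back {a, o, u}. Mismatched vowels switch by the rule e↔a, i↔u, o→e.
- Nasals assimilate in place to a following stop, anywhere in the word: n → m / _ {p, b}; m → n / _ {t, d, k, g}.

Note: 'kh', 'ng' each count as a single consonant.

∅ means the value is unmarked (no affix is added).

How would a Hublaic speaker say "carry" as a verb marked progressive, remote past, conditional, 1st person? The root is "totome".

Attach mood conditional -um → totomeum.
aspect = progressive: zero marking, form stays totomeum.
Attach person 1st person -at → totomeumat.
Attach tense remote past -id → totomeumatid.
Apply vowel harmony: totomeumatid → totomeimetid.
Nasal assimilation: no change.

totomeimetid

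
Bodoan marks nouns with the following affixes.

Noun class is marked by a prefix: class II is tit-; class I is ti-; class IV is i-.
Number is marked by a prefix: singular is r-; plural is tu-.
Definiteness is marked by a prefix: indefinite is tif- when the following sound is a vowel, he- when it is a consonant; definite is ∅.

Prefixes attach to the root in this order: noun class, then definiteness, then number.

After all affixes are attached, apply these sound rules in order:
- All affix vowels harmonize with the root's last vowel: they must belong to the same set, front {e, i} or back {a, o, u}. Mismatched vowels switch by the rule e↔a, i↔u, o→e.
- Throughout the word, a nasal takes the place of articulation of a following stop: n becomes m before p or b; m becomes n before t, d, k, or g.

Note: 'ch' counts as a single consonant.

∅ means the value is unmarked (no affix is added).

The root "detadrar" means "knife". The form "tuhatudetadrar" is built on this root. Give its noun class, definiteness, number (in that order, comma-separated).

Segment: tu-he-ti-detadrar.
noun class: ti- → class I.
definiteness: tif/he- → indefinite.
number: tu- → plural.

class I, indefinite, plural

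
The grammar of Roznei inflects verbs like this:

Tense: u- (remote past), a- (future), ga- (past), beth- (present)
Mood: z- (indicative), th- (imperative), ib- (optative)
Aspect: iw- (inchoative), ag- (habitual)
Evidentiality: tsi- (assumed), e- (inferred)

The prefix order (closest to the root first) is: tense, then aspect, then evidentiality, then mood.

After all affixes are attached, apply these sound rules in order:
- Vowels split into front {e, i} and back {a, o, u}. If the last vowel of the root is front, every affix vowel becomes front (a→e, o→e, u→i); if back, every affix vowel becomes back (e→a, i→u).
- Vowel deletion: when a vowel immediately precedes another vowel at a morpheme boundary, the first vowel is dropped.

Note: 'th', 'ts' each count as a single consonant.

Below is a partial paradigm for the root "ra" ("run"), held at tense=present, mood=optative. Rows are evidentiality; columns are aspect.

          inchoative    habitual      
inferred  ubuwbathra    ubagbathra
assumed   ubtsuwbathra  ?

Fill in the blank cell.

ubtsagbathra

Attach tense present beth- → bethra.
Attach aspect habitual ag- → agbethra.
Attach evidentiality assumed tsi- → tsiagbethra.
Attach mood optative ib- → ibtsiagbethra.
Apply vowel harmony: ibtsiagbethra → ubtsuagbathra.
Apply vowel deletion: ubtsuagbathra → ubtsagbathra.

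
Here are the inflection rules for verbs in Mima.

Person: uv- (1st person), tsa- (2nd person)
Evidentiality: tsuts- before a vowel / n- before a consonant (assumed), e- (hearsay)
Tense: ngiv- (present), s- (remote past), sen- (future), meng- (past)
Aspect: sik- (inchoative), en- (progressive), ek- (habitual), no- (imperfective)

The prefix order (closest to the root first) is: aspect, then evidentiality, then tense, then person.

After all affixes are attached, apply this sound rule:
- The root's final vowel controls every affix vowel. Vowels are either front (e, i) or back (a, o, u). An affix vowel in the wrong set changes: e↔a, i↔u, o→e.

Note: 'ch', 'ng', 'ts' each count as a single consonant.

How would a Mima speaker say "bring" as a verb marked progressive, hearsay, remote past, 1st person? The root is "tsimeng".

Attach aspect progressive en- → entsimeng.
Attach evidentiality hearsay e- → eentsimeng.
Attach tense remote past s- → seentsimeng.
Attach person 1st person uv- → uvseentsimeng.
Apply vowel harmony: uvseentsimeng → ivseentsimeng.

ivseentsimeng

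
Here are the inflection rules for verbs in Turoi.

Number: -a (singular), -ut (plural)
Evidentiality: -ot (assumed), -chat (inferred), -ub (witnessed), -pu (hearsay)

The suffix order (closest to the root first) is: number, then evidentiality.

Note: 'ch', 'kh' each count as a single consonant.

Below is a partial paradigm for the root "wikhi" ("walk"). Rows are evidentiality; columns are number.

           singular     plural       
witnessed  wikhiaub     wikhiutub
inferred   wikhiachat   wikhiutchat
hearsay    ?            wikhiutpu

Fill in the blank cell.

Attach number singular -a → wikhia.
Attach evidentiality hearsay -pu → wikhiapu.

wikhiapu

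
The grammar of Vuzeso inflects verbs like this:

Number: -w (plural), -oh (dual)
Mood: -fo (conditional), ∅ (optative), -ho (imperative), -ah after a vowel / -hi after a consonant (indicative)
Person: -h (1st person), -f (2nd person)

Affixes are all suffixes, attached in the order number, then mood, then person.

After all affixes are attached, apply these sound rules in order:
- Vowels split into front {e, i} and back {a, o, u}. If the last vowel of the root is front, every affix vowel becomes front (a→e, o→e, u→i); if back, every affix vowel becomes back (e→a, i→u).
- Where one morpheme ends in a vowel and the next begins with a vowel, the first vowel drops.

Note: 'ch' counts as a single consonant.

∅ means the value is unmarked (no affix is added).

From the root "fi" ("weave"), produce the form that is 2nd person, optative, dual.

fehf

Attach number dual -oh → fioh.
mood = optative: zero marking, form stays fioh.
Attach person 2nd person -f → fiohf.
Apply vowel harmony: fiohf → fiehf.
Apply vowel deletion: fiehf → fehf.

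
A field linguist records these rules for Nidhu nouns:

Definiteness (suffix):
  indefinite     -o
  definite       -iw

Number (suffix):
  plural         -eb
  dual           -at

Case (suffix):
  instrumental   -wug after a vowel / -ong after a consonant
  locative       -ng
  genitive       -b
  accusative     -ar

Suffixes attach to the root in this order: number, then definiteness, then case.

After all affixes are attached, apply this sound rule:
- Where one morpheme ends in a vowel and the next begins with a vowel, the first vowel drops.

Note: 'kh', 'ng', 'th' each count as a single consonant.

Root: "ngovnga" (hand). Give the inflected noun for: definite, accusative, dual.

ngovngatiwar

Attach number dual -at → ngovngaat.
Attach definiteness definite -iw → ngovngaatiw.
Attach case accusative -ar → ngovngaatiwar.
Apply vowel deletion: ngovngaatiwar → ngovngatiwar.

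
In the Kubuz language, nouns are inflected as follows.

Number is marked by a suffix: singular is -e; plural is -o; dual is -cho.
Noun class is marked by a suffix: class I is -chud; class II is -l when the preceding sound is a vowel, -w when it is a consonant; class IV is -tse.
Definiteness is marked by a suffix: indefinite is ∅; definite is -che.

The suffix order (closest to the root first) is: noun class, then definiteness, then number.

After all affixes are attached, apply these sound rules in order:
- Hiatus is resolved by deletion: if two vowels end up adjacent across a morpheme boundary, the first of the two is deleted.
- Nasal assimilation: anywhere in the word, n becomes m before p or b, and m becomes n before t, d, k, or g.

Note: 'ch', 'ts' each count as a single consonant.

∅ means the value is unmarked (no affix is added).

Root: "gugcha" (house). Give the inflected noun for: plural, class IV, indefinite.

gugchatso

Attach noun class class IV -tse → gugchatse.
definiteness = indefinite: zero marking, form stays gugchatse.
Attach number plural -o → gugchatseo.
Apply vowel deletion: gugchatseo → gugchatso.
Nasal assimilation: no change.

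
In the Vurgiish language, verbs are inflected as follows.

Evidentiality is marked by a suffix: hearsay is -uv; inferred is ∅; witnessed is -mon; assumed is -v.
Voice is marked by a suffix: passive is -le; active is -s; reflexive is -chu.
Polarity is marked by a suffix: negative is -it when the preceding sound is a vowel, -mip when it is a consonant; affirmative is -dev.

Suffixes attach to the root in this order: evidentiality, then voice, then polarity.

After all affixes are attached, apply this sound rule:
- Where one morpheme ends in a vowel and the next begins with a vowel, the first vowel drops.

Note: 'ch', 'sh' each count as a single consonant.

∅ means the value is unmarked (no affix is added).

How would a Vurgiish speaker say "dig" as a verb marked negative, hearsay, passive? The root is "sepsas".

Attach evidentiality hearsay -uv → sepsasuv.
Attach voice passive -le → sepsasuvle.
Attach polarity negative -it (after vowel 'e') → sepsasuvleit.
Apply vowel deletion: sepsasuvleit → sepsasuvlit.

sepsasuvlit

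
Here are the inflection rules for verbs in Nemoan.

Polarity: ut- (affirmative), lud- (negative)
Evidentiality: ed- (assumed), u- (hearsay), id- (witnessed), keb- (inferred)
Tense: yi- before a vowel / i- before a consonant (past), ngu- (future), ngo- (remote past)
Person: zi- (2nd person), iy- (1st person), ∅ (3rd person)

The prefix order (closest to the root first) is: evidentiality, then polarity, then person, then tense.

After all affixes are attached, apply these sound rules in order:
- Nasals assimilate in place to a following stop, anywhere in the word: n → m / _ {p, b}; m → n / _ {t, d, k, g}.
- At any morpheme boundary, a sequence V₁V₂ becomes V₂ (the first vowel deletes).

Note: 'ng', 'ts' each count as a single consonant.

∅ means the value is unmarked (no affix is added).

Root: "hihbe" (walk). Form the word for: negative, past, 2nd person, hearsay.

Attach evidentiality hearsay u- → uhihbe.
Attach polarity negative lud- → luduhihbe.
Attach person 2nd person zi- → ziluduhihbe.
Attach tense past i- (before consonant 'z') → iziluduhihbe.
Nasal assimilation: no change.
Vowel deletion: no change.

iziluduhihbe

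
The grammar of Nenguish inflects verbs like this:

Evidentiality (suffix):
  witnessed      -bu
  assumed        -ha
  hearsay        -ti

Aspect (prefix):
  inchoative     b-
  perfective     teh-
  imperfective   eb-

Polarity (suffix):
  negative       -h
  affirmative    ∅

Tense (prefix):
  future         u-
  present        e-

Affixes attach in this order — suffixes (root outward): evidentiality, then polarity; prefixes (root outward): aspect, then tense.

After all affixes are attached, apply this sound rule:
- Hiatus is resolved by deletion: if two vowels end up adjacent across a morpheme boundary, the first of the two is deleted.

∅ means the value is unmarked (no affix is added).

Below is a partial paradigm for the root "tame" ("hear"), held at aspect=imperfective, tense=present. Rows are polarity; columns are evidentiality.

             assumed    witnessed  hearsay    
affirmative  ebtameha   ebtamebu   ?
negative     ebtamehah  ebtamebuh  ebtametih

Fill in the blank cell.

ebtameti

Attach aspect imperfective eb- → ebtame.
Attach evidentiality hearsay -ti → ebtameti.
Attach tense present e- → eebtameti.
polarity = affirmative: zero marking, form stays eebtameti.
Apply vowel deletion: eebtameti → ebtameti.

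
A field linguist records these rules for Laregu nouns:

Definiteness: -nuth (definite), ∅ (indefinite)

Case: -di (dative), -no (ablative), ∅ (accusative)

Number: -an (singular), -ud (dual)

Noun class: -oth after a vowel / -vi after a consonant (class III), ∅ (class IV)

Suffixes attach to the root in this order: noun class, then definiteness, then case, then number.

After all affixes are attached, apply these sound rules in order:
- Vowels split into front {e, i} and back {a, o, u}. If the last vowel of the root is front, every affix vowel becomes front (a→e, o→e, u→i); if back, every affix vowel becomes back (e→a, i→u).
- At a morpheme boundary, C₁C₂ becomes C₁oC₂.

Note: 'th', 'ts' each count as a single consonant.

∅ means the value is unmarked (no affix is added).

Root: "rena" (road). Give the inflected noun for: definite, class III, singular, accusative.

renaothonuthan

Attach noun class class III -oth (after vowel 'a') → renaoth.
Attach definiteness definite -nuth → renaothnuth.
case = accusative: zero marking, form stays renaothnuth.
Attach number singular -an → renaothnuthan.
Vowel harmony: no change.
Apply epenthesis: renaothnuthan → renaothonuthan.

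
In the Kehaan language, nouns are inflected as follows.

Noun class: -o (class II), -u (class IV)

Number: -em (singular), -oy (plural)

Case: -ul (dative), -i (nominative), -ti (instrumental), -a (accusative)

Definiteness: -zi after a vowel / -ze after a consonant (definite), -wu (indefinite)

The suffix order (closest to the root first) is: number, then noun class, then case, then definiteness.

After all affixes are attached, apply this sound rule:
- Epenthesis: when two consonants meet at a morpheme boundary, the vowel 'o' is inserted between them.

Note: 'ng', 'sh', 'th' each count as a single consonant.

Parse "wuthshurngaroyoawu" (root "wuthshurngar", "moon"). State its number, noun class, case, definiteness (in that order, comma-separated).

Segment: wuthshurngar-oy-o-a-wu.
number: -oy → plural.
noun class: -o → class II.
case: -a → accusative.
definiteness: -wu → indefinite.

plural, class II, accusative, indefinite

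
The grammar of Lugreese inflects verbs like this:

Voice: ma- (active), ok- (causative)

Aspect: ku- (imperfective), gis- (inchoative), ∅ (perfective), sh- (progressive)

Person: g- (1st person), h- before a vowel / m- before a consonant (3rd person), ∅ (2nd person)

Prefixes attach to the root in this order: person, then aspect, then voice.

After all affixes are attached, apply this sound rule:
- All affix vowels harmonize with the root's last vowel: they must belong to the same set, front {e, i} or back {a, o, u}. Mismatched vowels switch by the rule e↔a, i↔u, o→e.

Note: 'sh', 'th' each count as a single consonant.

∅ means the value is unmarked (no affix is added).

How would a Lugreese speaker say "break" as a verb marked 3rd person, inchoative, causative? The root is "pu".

Attach person 3rd person m- (before consonant 'p') → mpu.
Attach aspect inchoative gis- → gismpu.
Attach voice causative ok- → okgismpu.
Apply vowel harmony: okgismpu → okgusmpu.

okgusmpu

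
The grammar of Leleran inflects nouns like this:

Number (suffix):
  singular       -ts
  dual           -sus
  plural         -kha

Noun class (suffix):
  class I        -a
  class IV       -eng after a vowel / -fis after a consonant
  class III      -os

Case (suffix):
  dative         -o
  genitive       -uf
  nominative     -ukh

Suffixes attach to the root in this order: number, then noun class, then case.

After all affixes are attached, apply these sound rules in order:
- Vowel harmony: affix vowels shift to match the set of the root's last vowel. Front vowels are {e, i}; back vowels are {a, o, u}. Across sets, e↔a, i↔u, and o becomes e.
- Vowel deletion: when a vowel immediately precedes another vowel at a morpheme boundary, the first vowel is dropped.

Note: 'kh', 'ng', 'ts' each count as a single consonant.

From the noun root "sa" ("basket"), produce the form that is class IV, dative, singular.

satsfuso

Attach number singular -ts → sats.
Attach noun class class IV -fis (after consonant 'ts') → satsfis.
Attach case dative -o → satsfiso.
Apply vowel harmony: satsfiso → satsfuso.
Vowel deletion: no change.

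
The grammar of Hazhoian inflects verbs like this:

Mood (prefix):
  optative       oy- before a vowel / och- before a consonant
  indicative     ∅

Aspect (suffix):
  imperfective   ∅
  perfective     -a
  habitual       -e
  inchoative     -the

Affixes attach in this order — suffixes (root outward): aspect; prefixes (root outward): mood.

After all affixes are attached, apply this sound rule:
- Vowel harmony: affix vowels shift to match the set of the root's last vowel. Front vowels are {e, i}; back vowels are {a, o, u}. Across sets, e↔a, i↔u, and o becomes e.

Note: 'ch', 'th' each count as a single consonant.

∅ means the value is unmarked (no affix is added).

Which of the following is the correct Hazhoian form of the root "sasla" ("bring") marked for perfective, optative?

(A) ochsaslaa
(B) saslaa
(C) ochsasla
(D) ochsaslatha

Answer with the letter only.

A

Attach mood optative och- (before consonant 's') → ochsasla.
Attach aspect perfective -a → ochsaslaa.
Vowel harmony: no change.
So the correct form is ochsaslaa, option (A).
(C) ochsasla is wrong: it uses imperfective instead of perfective for aspect.
(D) ochsaslatha is wrong: it uses inchoative instead of perfective for aspect.
(B) saslaa is wrong: it uses indicative instead of optative for mood.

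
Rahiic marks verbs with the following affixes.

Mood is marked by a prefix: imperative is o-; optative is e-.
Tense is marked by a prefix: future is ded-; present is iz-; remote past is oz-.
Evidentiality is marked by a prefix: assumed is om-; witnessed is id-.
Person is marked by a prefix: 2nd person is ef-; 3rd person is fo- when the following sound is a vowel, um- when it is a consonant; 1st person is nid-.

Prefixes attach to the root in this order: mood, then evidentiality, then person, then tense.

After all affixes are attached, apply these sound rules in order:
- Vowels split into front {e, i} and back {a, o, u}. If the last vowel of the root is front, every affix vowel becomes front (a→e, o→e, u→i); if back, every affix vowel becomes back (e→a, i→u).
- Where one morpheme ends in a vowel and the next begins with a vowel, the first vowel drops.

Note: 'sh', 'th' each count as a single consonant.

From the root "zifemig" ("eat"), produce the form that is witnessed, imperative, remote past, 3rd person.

ezfidezifemig

Attach mood imperative o- → ozifemig.
Attach evidentiality witnessed id- → idozifemig.
Attach person 3rd person fo- (before vowel 'i') → foidozifemig.
Attach tense remote past oz- → ozfoidozifemig.
Apply vowel harmony: ozfoidozifemig → ezfeidezifemig.
Apply vowel deletion: ezfeidezifemig → ezfidezifemig.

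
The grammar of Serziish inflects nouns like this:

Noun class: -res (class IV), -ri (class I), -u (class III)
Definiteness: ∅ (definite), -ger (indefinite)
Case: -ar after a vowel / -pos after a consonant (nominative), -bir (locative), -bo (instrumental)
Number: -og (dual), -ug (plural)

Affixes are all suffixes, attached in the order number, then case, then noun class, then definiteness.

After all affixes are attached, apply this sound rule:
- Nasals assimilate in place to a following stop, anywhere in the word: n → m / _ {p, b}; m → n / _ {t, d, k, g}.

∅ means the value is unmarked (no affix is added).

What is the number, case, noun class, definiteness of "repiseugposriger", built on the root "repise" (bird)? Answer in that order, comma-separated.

Segment: repise-ug-pos-ri-ger.
number: -ug → plural.
case: -ar/pos → nominative.
noun class: -ri → class I.
definiteness: -ger → indefinite.

plural, nominative, class I, indefinite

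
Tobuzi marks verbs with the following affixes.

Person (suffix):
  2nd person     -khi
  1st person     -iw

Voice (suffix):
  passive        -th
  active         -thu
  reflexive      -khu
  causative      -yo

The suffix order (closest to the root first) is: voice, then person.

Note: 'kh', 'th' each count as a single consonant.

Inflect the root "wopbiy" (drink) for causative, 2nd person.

Attach voice causative -yo → wopbiyyo.
Attach person 2nd person -khi → wopbiyyokhi.

wopbiyyokhi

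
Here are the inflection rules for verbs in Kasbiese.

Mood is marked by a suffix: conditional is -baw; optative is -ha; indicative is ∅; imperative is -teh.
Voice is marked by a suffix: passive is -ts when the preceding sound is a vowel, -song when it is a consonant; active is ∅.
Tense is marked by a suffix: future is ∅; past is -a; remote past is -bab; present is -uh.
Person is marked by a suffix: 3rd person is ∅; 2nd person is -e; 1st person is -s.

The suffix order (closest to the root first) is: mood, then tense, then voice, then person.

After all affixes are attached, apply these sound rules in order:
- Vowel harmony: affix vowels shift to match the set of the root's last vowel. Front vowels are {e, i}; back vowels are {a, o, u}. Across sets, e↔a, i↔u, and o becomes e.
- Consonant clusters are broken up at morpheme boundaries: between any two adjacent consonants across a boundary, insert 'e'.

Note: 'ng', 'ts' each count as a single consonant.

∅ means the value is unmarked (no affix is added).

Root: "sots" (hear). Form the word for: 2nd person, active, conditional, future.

Attach mood conditional -baw → sotsbaw.
tense = future: zero marking, form stays sotsbaw.
voice = active: zero marking, form stays sotsbaw.
Attach person 2nd person -e → sotsbawe.
Apply vowel harmony: sotsbawe → sotsbawa.
Apply epenthesis: sotsbawa → sotsebawa.

sotsebawa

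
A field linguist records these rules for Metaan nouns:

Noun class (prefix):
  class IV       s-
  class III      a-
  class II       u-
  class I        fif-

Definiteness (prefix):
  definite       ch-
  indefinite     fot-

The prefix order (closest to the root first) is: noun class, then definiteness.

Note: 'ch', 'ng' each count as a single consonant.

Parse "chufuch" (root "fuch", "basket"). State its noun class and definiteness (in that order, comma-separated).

class II, definite

Segment: ch-u-fuch.
noun class: u- → class II.
definiteness: ch- → definite.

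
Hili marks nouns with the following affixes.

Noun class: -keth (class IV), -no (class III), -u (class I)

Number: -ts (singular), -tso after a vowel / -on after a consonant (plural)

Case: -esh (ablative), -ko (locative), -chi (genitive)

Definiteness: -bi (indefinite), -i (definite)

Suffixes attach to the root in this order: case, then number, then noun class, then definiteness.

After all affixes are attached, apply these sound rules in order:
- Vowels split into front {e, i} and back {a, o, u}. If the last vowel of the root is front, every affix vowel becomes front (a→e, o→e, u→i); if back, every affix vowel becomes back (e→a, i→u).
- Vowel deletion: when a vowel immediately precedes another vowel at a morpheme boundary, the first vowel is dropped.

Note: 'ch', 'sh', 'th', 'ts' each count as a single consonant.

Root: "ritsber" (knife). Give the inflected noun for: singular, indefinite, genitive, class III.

Attach case genitive -chi → ritsberchi.
Attach number singular -ts → ritsberchits.
Attach noun class class III -no → ritsberchitsno.
Attach definiteness indefinite -bi → ritsberchitsnobi.
Apply vowel harmony: ritsberchitsnobi → ritsberchitsnebi.
Vowel deletion: no change.

ritsberchitsnebi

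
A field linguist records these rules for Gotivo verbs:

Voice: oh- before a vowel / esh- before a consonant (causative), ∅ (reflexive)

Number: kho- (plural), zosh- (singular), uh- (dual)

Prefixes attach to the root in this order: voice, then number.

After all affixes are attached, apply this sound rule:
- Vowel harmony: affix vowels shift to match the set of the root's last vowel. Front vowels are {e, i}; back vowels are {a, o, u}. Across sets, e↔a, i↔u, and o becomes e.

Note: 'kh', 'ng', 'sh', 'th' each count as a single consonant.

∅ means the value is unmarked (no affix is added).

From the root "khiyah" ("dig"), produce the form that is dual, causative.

uhashkhiyah

Attach voice causative esh- (before consonant 'kh') → eshkhiyah.
Attach number dual uh- → uheshkhiyah.
Apply vowel harmony: uheshkhiyah → uhashkhiyah.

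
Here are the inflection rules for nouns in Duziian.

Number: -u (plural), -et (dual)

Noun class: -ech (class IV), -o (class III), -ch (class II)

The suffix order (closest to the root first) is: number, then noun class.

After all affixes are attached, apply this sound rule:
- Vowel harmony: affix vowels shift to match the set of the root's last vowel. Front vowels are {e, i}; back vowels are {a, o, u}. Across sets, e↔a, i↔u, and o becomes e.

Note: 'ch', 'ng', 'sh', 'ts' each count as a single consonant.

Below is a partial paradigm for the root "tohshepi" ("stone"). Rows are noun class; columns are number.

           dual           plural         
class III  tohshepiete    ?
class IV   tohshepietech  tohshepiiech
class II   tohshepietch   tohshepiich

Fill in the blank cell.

tohshepiie

Attach number plural -u → tohshepiu.
Attach noun class class III -o → tohshepiuo.
Apply vowel harmony: tohshepiuo → tohshepiie.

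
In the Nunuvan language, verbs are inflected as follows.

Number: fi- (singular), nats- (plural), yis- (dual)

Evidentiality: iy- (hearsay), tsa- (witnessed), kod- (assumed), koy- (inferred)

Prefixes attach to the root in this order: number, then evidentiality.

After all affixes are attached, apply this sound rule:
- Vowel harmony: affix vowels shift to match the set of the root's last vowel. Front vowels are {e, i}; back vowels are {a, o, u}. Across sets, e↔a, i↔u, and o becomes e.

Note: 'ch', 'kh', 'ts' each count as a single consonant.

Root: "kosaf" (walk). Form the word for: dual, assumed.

Attach number dual yis- → yiskosaf.
Attach evidentiality assumed kod- → kodyiskosaf.
Apply vowel harmony: kodyiskosaf → kodyuskosaf.

kodyuskosaf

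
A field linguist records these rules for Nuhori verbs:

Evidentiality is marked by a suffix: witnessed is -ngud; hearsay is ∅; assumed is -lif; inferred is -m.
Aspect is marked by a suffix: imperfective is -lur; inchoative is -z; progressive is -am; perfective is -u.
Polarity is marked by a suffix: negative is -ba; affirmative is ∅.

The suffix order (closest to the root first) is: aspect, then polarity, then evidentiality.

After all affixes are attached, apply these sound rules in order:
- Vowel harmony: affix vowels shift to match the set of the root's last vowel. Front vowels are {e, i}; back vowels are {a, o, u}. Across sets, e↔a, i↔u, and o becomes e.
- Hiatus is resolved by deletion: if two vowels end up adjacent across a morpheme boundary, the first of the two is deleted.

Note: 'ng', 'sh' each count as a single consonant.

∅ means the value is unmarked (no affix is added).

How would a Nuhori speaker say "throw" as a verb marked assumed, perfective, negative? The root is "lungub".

lungububaluf

Attach aspect perfective -u → lungubu.
Attach polarity negative -ba → lungububa.
Attach evidentiality assumed -lif → lungububalif.
Apply vowel harmony: lungububalif → lungububaluf.
Vowel deletion: no change.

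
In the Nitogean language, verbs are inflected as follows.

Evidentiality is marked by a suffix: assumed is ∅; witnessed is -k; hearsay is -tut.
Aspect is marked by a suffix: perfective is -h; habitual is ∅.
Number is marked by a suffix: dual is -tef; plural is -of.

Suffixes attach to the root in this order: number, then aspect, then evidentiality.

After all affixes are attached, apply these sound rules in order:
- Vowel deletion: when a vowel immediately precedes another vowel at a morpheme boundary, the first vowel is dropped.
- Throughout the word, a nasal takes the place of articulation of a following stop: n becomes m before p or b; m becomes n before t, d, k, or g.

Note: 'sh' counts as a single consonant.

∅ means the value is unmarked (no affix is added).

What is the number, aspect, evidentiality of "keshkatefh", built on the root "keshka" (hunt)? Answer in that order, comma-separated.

Segment: keshka-tef-h.
number: -tef → dual.
aspect: -h → perfective.
evidentiality: ∅ → assumed.

dual, perfective, assumed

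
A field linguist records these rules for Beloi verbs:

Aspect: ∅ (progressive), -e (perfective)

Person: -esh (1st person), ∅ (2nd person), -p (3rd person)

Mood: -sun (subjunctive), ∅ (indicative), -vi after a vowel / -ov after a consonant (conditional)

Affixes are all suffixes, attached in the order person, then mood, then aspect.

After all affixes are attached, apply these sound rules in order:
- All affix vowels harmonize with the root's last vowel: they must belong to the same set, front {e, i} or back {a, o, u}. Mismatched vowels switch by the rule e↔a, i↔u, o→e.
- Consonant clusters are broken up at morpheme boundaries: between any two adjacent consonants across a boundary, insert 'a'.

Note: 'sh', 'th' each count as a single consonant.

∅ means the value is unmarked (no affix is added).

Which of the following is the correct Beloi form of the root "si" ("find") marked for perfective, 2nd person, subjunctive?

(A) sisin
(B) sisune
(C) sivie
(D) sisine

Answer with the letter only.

person = 2nd person: zero marking, form stays si.
Attach mood subjunctive -sun → sisun.
Attach aspect perfective -e → sisune.
Apply vowel harmony: sisune → sisine.
Epenthesis: no change.
So the correct form is sisine, option (D).
(B) sisune is wrong: it fails to apply the sound rule(s).
(C) sivie is wrong: it uses conditional instead of subjunctive for mood.
(A) sisin is wrong: it uses progressive instead of perfective for aspect.

D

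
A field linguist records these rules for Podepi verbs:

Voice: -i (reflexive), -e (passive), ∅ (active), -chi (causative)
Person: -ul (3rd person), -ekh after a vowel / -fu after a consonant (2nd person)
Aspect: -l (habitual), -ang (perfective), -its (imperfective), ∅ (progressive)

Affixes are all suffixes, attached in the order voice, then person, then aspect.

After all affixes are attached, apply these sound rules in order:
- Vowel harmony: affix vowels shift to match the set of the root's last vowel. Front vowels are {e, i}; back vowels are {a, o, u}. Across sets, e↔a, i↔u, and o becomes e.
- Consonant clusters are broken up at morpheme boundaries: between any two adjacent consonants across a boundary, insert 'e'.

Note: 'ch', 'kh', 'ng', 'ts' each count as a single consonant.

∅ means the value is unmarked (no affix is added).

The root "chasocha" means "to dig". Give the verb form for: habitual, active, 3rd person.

voice = active: zero marking, form stays chasocha.
Attach person 3rd person -ul → chasochaul.
Attach aspect habitual -l → chasochaull.
Vowel harmony: no change.
Apply epenthesis: chasochaull → chasochaulel.

chasochaulel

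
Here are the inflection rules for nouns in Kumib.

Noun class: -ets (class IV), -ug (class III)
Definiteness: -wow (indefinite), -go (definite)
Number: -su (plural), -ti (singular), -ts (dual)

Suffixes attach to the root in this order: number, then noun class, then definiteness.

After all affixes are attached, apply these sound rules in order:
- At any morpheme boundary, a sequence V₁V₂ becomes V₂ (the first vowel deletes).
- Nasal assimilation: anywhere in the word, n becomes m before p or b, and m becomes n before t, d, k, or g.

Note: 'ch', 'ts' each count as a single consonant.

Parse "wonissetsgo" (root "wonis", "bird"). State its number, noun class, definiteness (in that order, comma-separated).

Segment: wonis-su-ets-go.
number: -su → plural.
noun class: -ets → class IV.
definiteness: -go → definite.

plural, class IV, definite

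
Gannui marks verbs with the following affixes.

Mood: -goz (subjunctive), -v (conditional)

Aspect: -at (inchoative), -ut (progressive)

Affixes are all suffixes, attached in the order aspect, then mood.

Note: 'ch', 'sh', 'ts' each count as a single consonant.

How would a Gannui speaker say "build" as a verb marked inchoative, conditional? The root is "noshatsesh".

Attach aspect inchoative -at → noshatseshat.
Attach mood conditional -v → noshatseshatv.

noshatseshatv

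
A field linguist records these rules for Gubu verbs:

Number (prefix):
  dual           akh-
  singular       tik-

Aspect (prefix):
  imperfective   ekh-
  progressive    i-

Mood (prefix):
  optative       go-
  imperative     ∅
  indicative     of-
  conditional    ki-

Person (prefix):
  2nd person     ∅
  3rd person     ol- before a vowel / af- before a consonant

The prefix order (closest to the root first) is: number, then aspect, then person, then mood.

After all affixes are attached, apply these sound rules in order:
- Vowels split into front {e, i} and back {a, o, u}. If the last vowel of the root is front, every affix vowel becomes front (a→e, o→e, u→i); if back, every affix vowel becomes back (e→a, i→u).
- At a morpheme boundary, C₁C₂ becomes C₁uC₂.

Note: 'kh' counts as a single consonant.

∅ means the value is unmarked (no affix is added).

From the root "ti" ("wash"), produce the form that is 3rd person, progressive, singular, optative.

Attach number singular tik- → tikti.
Attach aspect progressive i- → itikti.
Attach person 3rd person ol- (before vowel 'i') → olitikti.
Attach mood optative go- → goolitikti.
Apply vowel harmony: goolitikti → geelitikti.
Apply epenthesis: geelitikti → geelitikuti.

geelitikuti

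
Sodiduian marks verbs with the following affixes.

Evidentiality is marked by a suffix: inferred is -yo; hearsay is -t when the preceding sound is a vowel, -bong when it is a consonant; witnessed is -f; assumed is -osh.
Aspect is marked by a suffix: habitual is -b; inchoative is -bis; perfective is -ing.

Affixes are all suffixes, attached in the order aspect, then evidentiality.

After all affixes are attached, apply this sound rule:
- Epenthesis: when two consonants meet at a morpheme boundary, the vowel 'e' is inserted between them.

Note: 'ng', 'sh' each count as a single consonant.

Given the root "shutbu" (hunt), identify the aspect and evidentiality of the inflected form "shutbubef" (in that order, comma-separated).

habitual, witnessed

Segment: shutbu-b-f.
aspect: -b → habitual.
evidentiality: -f → witnessed.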